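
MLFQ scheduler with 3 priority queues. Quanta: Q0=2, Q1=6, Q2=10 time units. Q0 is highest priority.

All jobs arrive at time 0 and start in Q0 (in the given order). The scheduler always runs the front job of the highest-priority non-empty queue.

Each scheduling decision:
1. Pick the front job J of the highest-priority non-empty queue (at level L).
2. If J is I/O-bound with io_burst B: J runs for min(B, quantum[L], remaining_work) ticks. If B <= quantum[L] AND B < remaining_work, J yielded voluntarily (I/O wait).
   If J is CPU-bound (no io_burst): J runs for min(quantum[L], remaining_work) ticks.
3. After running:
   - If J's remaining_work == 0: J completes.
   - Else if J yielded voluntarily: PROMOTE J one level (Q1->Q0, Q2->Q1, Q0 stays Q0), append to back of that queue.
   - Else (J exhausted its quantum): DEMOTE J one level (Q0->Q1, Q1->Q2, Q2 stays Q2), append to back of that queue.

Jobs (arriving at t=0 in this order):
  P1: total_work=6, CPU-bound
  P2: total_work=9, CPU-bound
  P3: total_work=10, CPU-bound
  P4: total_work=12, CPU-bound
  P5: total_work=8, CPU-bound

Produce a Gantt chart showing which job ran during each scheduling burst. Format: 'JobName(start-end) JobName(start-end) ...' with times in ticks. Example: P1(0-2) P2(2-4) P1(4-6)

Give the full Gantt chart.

t=0-2: P1@Q0 runs 2, rem=4, quantum used, demote→Q1. Q0=[P2,P3,P4,P5] Q1=[P1] Q2=[]
t=2-4: P2@Q0 runs 2, rem=7, quantum used, demote→Q1. Q0=[P3,P4,P5] Q1=[P1,P2] Q2=[]
t=4-6: P3@Q0 runs 2, rem=8, quantum used, demote→Q1. Q0=[P4,P5] Q1=[P1,P2,P3] Q2=[]
t=6-8: P4@Q0 runs 2, rem=10, quantum used, demote→Q1. Q0=[P5] Q1=[P1,P2,P3,P4] Q2=[]
t=8-10: P5@Q0 runs 2, rem=6, quantum used, demote→Q1. Q0=[] Q1=[P1,P2,P3,P4,P5] Q2=[]
t=10-14: P1@Q1 runs 4, rem=0, completes. Q0=[] Q1=[P2,P3,P4,P5] Q2=[]
t=14-20: P2@Q1 runs 6, rem=1, quantum used, demote→Q2. Q0=[] Q1=[P3,P4,P5] Q2=[P2]
t=20-26: P3@Q1 runs 6, rem=2, quantum used, demote→Q2. Q0=[] Q1=[P4,P5] Q2=[P2,P3]
t=26-32: P4@Q1 runs 6, rem=4, quantum used, demote→Q2. Q0=[] Q1=[P5] Q2=[P2,P3,P4]
t=32-38: P5@Q1 runs 6, rem=0, completes. Q0=[] Q1=[] Q2=[P2,P3,P4]
t=38-39: P2@Q2 runs 1, rem=0, completes. Q0=[] Q1=[] Q2=[P3,P4]
t=39-41: P3@Q2 runs 2, rem=0, completes. Q0=[] Q1=[] Q2=[P4]
t=41-45: P4@Q2 runs 4, rem=0, completes. Q0=[] Q1=[] Q2=[]

Answer: P1(0-2) P2(2-4) P3(4-6) P4(6-8) P5(8-10) P1(10-14) P2(14-20) P3(20-26) P4(26-32) P5(32-38) P2(38-39) P3(39-41) P4(41-45)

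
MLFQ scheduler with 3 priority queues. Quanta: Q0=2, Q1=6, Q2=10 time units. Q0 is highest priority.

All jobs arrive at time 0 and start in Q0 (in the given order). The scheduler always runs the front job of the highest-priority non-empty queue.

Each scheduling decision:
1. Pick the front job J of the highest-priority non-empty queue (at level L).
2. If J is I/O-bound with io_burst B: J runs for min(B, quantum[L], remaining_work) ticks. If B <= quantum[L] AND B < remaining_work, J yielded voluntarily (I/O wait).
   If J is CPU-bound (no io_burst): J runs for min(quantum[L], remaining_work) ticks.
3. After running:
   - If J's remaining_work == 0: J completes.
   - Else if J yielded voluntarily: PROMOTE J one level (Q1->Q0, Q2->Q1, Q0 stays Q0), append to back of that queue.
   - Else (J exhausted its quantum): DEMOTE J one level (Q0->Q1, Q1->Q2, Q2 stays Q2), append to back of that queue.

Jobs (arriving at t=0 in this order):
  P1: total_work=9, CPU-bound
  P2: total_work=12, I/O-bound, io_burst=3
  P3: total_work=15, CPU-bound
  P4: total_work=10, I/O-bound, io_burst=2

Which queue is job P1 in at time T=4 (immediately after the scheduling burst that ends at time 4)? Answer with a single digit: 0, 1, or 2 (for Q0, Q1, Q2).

t=0-2: P1@Q0 runs 2, rem=7, quantum used, demote→Q1. Q0=[P2,P3,P4] Q1=[P1] Q2=[]
t=2-4: P2@Q0 runs 2, rem=10, quantum used, demote→Q1. Q0=[P3,P4] Q1=[P1,P2] Q2=[]
t=4-6: P3@Q0 runs 2, rem=13, quantum used, demote→Q1. Q0=[P4] Q1=[P1,P2,P3] Q2=[]
t=6-8: P4@Q0 runs 2, rem=8, I/O yield, promote→Q0. Q0=[P4] Q1=[P1,P2,P3] Q2=[]
t=8-10: P4@Q0 runs 2, rem=6, I/O yield, promote→Q0. Q0=[P4] Q1=[P1,P2,P3] Q2=[]
t=10-12: P4@Q0 runs 2, rem=4, I/O yield, promote→Q0. Q0=[P4] Q1=[P1,P2,P3] Q2=[]
t=12-14: P4@Q0 runs 2, rem=2, I/O yield, promote→Q0. Q0=[P4] Q1=[P1,P2,P3] Q2=[]
t=14-16: P4@Q0 runs 2, rem=0, completes. Q0=[] Q1=[P1,P2,P3] Q2=[]
t=16-22: P1@Q1 runs 6, rem=1, quantum used, demote→Q2. Q0=[] Q1=[P2,P3] Q2=[P1]
t=22-25: P2@Q1 runs 3, rem=7, I/O yield, promote→Q0. Q0=[P2] Q1=[P3] Q2=[P1]
t=25-27: P2@Q0 runs 2, rem=5, quantum used, demote→Q1. Q0=[] Q1=[P3,P2] Q2=[P1]
t=27-33: P3@Q1 runs 6, rem=7, quantum used, demote→Q2. Q0=[] Q1=[P2] Q2=[P1,P3]
t=33-36: P2@Q1 runs 3, rem=2, I/O yield, promote→Q0. Q0=[P2] Q1=[] Q2=[P1,P3]
t=36-38: P2@Q0 runs 2, rem=0, completes. Q0=[] Q1=[] Q2=[P1,P3]
t=38-39: P1@Q2 runs 1, rem=0, completes. Q0=[] Q1=[] Q2=[P3]
t=39-46: P3@Q2 runs 7, rem=0, completes. Q0=[] Q1=[] Q2=[]

Answer: 1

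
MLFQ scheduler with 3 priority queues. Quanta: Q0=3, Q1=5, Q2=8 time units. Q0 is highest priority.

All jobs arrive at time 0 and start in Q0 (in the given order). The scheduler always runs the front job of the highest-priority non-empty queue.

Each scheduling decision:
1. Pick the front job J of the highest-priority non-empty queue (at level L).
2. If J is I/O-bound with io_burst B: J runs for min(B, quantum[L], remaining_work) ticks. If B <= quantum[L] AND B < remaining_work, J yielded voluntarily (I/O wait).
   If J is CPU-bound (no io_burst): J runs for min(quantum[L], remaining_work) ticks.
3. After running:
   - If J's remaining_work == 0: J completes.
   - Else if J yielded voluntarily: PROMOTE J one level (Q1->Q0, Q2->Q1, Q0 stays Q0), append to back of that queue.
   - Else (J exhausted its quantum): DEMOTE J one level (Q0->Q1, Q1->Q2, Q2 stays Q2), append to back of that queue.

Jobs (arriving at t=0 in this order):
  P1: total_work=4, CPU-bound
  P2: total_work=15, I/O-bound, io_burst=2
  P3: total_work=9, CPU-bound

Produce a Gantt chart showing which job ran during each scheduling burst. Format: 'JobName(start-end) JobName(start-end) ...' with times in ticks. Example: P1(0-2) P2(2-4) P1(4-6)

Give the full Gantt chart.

t=0-3: P1@Q0 runs 3, rem=1, quantum used, demote→Q1. Q0=[P2,P3] Q1=[P1] Q2=[]
t=3-5: P2@Q0 runs 2, rem=13, I/O yield, promote→Q0. Q0=[P3,P2] Q1=[P1] Q2=[]
t=5-8: P3@Q0 runs 3, rem=6, quantum used, demote→Q1. Q0=[P2] Q1=[P1,P3] Q2=[]
t=8-10: P2@Q0 runs 2, rem=11, I/O yield, promote→Q0. Q0=[P2] Q1=[P1,P3] Q2=[]
t=10-12: P2@Q0 runs 2, rem=9, I/O yield, promote→Q0. Q0=[P2] Q1=[P1,P3] Q2=[]
t=12-14: P2@Q0 runs 2, rem=7, I/O yield, promote→Q0. Q0=[P2] Q1=[P1,P3] Q2=[]
t=14-16: P2@Q0 runs 2, rem=5, I/O yield, promote→Q0. Q0=[P2] Q1=[P1,P3] Q2=[]
t=16-18: P2@Q0 runs 2, rem=3, I/O yield, promote→Q0. Q0=[P2] Q1=[P1,P3] Q2=[]
t=18-20: P2@Q0 runs 2, rem=1, I/O yield, promote→Q0. Q0=[P2] Q1=[P1,P3] Q2=[]
t=20-21: P2@Q0 runs 1, rem=0, completes. Q0=[] Q1=[P1,P3] Q2=[]
t=21-22: P1@Q1 runs 1, rem=0, completes. Q0=[] Q1=[P3] Q2=[]
t=22-27: P3@Q1 runs 5, rem=1, quantum used, demote→Q2. Q0=[] Q1=[] Q2=[P3]
t=27-28: P3@Q2 runs 1, rem=0, completes. Q0=[] Q1=[] Q2=[]

Answer: P1(0-3) P2(3-5) P3(5-8) P2(8-10) P2(10-12) P2(12-14) P2(14-16) P2(16-18) P2(18-20) P2(20-21) P1(21-22) P3(22-27) P3(27-28)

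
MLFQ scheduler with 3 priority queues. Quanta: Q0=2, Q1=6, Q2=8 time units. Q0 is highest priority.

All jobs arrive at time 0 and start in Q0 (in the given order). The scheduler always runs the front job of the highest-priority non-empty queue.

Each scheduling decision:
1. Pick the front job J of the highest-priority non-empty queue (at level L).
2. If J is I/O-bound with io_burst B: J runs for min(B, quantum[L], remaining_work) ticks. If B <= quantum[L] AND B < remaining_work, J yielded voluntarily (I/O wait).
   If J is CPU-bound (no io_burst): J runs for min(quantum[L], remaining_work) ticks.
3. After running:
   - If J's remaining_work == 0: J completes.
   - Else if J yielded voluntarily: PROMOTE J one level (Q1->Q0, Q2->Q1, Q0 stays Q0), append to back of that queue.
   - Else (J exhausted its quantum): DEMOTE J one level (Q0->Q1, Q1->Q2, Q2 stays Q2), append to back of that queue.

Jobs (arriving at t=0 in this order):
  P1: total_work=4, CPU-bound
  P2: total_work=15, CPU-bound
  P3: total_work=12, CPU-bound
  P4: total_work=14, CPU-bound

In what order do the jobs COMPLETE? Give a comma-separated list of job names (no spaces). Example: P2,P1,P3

t=0-2: P1@Q0 runs 2, rem=2, quantum used, demote→Q1. Q0=[P2,P3,P4] Q1=[P1] Q2=[]
t=2-4: P2@Q0 runs 2, rem=13, quantum used, demote→Q1. Q0=[P3,P4] Q1=[P1,P2] Q2=[]
t=4-6: P3@Q0 runs 2, rem=10, quantum used, demote→Q1. Q0=[P4] Q1=[P1,P2,P3] Q2=[]
t=6-8: P4@Q0 runs 2, rem=12, quantum used, demote→Q1. Q0=[] Q1=[P1,P2,P3,P4] Q2=[]
t=8-10: P1@Q1 runs 2, rem=0, completes. Q0=[] Q1=[P2,P3,P4] Q2=[]
t=10-16: P2@Q1 runs 6, rem=7, quantum used, demote→Q2. Q0=[] Q1=[P3,P4] Q2=[P2]
t=16-22: P3@Q1 runs 6, rem=4, quantum used, demote→Q2. Q0=[] Q1=[P4] Q2=[P2,P3]
t=22-28: P4@Q1 runs 6, rem=6, quantum used, demote→Q2. Q0=[] Q1=[] Q2=[P2,P3,P4]
t=28-35: P2@Q2 runs 7, rem=0, completes. Q0=[] Q1=[] Q2=[P3,P4]
t=35-39: P3@Q2 runs 4, rem=0, completes. Q0=[] Q1=[] Q2=[P4]
t=39-45: P4@Q2 runs 6, rem=0, completes. Q0=[] Q1=[] Q2=[]

Answer: P1,P2,P3,P4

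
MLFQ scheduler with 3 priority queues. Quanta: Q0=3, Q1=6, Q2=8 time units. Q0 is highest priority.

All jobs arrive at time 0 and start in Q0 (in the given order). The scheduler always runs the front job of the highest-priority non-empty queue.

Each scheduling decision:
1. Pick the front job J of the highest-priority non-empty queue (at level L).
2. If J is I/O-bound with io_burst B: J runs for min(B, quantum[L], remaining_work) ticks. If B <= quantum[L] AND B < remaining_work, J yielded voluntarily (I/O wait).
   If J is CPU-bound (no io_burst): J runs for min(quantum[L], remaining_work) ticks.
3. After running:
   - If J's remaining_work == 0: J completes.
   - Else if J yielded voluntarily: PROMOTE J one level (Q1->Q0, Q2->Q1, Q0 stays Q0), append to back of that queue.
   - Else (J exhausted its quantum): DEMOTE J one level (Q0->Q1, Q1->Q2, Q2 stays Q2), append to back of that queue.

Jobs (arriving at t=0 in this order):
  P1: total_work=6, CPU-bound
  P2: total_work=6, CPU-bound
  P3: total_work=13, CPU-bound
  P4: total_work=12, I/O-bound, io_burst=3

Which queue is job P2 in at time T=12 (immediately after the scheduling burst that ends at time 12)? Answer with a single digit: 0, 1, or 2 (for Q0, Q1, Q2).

Answer: 1

Derivation:
t=0-3: P1@Q0 runs 3, rem=3, quantum used, demote→Q1. Q0=[P2,P3,P4] Q1=[P1] Q2=[]
t=3-6: P2@Q0 runs 3, rem=3, quantum used, demote→Q1. Q0=[P3,P4] Q1=[P1,P2] Q2=[]
t=6-9: P3@Q0 runs 3, rem=10, quantum used, demote→Q1. Q0=[P4] Q1=[P1,P2,P3] Q2=[]
t=9-12: P4@Q0 runs 3, rem=9, I/O yield, promote→Q0. Q0=[P4] Q1=[P1,P2,P3] Q2=[]
t=12-15: P4@Q0 runs 3, rem=6, I/O yield, promote→Q0. Q0=[P4] Q1=[P1,P2,P3] Q2=[]
t=15-18: P4@Q0 runs 3, rem=3, I/O yield, promote→Q0. Q0=[P4] Q1=[P1,P2,P3] Q2=[]
t=18-21: P4@Q0 runs 3, rem=0, completes. Q0=[] Q1=[P1,P2,P3] Q2=[]
t=21-24: P1@Q1 runs 3, rem=0, completes. Q0=[] Q1=[P2,P3] Q2=[]
t=24-27: P2@Q1 runs 3, rem=0, completes. Q0=[] Q1=[P3] Q2=[]
t=27-33: P3@Q1 runs 6, rem=4, quantum used, demote→Q2. Q0=[] Q1=[] Q2=[P3]
t=33-37: P3@Q2 runs 4, rem=0, completes. Q0=[] Q1=[] Q2=[]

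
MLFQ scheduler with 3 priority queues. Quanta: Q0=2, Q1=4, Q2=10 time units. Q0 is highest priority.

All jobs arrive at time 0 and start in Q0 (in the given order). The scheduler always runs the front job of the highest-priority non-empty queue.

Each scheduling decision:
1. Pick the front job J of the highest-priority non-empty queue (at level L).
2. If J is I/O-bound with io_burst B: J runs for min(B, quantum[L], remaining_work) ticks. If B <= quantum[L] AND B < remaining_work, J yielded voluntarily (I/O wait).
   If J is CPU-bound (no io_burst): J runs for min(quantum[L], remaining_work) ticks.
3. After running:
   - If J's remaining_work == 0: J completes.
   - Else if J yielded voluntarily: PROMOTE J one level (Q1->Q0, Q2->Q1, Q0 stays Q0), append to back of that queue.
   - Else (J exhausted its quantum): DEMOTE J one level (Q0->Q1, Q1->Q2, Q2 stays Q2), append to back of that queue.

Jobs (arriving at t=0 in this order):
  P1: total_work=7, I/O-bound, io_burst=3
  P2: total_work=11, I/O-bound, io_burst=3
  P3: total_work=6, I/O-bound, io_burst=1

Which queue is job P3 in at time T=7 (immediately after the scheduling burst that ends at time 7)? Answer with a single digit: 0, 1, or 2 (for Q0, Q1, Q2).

t=0-2: P1@Q0 runs 2, rem=5, quantum used, demote→Q1. Q0=[P2,P3] Q1=[P1] Q2=[]
t=2-4: P2@Q0 runs 2, rem=9, quantum used, demote→Q1. Q0=[P3] Q1=[P1,P2] Q2=[]
t=4-5: P3@Q0 runs 1, rem=5, I/O yield, promote→Q0. Q0=[P3] Q1=[P1,P2] Q2=[]
t=5-6: P3@Q0 runs 1, rem=4, I/O yield, promote→Q0. Q0=[P3] Q1=[P1,P2] Q2=[]
t=6-7: P3@Q0 runs 1, rem=3, I/O yield, promote→Q0. Q0=[P3] Q1=[P1,P2] Q2=[]
t=7-8: P3@Q0 runs 1, rem=2, I/O yield, promote→Q0. Q0=[P3] Q1=[P1,P2] Q2=[]
t=8-9: P3@Q0 runs 1, rem=1, I/O yield, promote→Q0. Q0=[P3] Q1=[P1,P2] Q2=[]
t=9-10: P3@Q0 runs 1, rem=0, completes. Q0=[] Q1=[P1,P2] Q2=[]
t=10-13: P1@Q1 runs 3, rem=2, I/O yield, promote→Q0. Q0=[P1] Q1=[P2] Q2=[]
t=13-15: P1@Q0 runs 2, rem=0, completes. Q0=[] Q1=[P2] Q2=[]
t=15-18: P2@Q1 runs 3, rem=6, I/O yield, promote→Q0. Q0=[P2] Q1=[] Q2=[]
t=18-20: P2@Q0 runs 2, rem=4, quantum used, demote→Q1. Q0=[] Q1=[P2] Q2=[]
t=20-23: P2@Q1 runs 3, rem=1, I/O yield, promote→Q0. Q0=[P2] Q1=[] Q2=[]
t=23-24: P2@Q0 runs 1, rem=0, completes. Q0=[] Q1=[] Q2=[]

Answer: 0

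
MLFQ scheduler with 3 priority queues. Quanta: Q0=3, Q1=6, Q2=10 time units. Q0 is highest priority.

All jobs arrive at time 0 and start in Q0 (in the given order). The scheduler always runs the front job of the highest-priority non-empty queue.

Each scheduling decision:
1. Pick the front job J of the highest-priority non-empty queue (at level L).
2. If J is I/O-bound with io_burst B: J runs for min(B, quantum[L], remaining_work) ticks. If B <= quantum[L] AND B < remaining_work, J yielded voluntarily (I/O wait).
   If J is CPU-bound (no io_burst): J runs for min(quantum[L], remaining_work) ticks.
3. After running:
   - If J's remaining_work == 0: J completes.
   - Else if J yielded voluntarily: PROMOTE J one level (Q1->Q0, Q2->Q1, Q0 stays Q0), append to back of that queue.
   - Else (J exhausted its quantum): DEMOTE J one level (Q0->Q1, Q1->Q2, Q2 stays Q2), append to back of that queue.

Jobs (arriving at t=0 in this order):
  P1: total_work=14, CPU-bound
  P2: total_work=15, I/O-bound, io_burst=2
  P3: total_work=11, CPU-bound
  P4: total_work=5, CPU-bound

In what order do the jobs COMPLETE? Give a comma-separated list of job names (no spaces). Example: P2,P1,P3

t=0-3: P1@Q0 runs 3, rem=11, quantum used, demote→Q1. Q0=[P2,P3,P4] Q1=[P1] Q2=[]
t=3-5: P2@Q0 runs 2, rem=13, I/O yield, promote→Q0. Q0=[P3,P4,P2] Q1=[P1] Q2=[]
t=5-8: P3@Q0 runs 3, rem=8, quantum used, demote→Q1. Q0=[P4,P2] Q1=[P1,P3] Q2=[]
t=8-11: P4@Q0 runs 3, rem=2, quantum used, demote→Q1. Q0=[P2] Q1=[P1,P3,P4] Q2=[]
t=11-13: P2@Q0 runs 2, rem=11, I/O yield, promote→Q0. Q0=[P2] Q1=[P1,P3,P4] Q2=[]
t=13-15: P2@Q0 runs 2, rem=9, I/O yield, promote→Q0. Q0=[P2] Q1=[P1,P3,P4] Q2=[]
t=15-17: P2@Q0 runs 2, rem=7, I/O yield, promote→Q0. Q0=[P2] Q1=[P1,P3,P4] Q2=[]
t=17-19: P2@Q0 runs 2, rem=5, I/O yield, promote→Q0. Q0=[P2] Q1=[P1,P3,P4] Q2=[]
t=19-21: P2@Q0 runs 2, rem=3, I/O yield, promote→Q0. Q0=[P2] Q1=[P1,P3,P4] Q2=[]
t=21-23: P2@Q0 runs 2, rem=1, I/O yield, promote→Q0. Q0=[P2] Q1=[P1,P3,P4] Q2=[]
t=23-24: P2@Q0 runs 1, rem=0, completes. Q0=[] Q1=[P1,P3,P4] Q2=[]
t=24-30: P1@Q1 runs 6, rem=5, quantum used, demote→Q2. Q0=[] Q1=[P3,P4] Q2=[P1]
t=30-36: P3@Q1 runs 6, rem=2, quantum used, demote→Q2. Q0=[] Q1=[P4] Q2=[P1,P3]
t=36-38: P4@Q1 runs 2, rem=0, completes. Q0=[] Q1=[] Q2=[P1,P3]
t=38-43: P1@Q2 runs 5, rem=0, completes. Q0=[] Q1=[] Q2=[P3]
t=43-45: P3@Q2 runs 2, rem=0, completes. Q0=[] Q1=[] Q2=[]

Answer: P2,P4,P1,P3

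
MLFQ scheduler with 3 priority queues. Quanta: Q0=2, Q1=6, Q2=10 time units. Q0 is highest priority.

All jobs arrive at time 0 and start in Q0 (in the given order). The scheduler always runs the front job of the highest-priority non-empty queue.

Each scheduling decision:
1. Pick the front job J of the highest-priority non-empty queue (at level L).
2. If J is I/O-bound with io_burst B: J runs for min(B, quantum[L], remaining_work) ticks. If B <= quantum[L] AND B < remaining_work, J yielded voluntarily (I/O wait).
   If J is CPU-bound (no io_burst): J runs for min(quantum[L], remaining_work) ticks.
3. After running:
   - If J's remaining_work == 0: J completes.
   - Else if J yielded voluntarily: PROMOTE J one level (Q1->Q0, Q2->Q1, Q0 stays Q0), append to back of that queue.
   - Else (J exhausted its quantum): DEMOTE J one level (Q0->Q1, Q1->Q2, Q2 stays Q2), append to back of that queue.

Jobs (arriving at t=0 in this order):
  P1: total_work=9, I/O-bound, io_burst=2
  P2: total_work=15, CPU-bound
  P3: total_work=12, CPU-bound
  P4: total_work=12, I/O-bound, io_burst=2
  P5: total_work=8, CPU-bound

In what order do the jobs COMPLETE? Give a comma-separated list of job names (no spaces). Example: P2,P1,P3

t=0-2: P1@Q0 runs 2, rem=7, I/O yield, promote→Q0. Q0=[P2,P3,P4,P5,P1] Q1=[] Q2=[]
t=2-4: P2@Q0 runs 2, rem=13, quantum used, demote→Q1. Q0=[P3,P4,P5,P1] Q1=[P2] Q2=[]
t=4-6: P3@Q0 runs 2, rem=10, quantum used, demote→Q1. Q0=[P4,P5,P1] Q1=[P2,P3] Q2=[]
t=6-8: P4@Q0 runs 2, rem=10, I/O yield, promote→Q0. Q0=[P5,P1,P4] Q1=[P2,P3] Q2=[]
t=8-10: P5@Q0 runs 2, rem=6, quantum used, demote→Q1. Q0=[P1,P4] Q1=[P2,P3,P5] Q2=[]
t=10-12: P1@Q0 runs 2, rem=5, I/O yield, promote→Q0. Q0=[P4,P1] Q1=[P2,P3,P5] Q2=[]
t=12-14: P4@Q0 runs 2, rem=8, I/O yield, promote→Q0. Q0=[P1,P4] Q1=[P2,P3,P5] Q2=[]
t=14-16: P1@Q0 runs 2, rem=3, I/O yield, promote→Q0. Q0=[P4,P1] Q1=[P2,P3,P5] Q2=[]
t=16-18: P4@Q0 runs 2, rem=6, I/O yield, promote→Q0. Q0=[P1,P4] Q1=[P2,P3,P5] Q2=[]
t=18-20: P1@Q0 runs 2, rem=1, I/O yield, promote→Q0. Q0=[P4,P1] Q1=[P2,P3,P5] Q2=[]
t=20-22: P4@Q0 runs 2, rem=4, I/O yield, promote→Q0. Q0=[P1,P4] Q1=[P2,P3,P5] Q2=[]
t=22-23: P1@Q0 runs 1, rem=0, completes. Q0=[P4] Q1=[P2,P3,P5] Q2=[]
t=23-25: P4@Q0 runs 2, rem=2, I/O yield, promote→Q0. Q0=[P4] Q1=[P2,P3,P5] Q2=[]
t=25-27: P4@Q0 runs 2, rem=0, completes. Q0=[] Q1=[P2,P3,P5] Q2=[]
t=27-33: P2@Q1 runs 6, rem=7, quantum used, demote→Q2. Q0=[] Q1=[P3,P5] Q2=[P2]
t=33-39: P3@Q1 runs 6, rem=4, quantum used, demote→Q2. Q0=[] Q1=[P5] Q2=[P2,P3]
t=39-45: P5@Q1 runs 6, rem=0, completes. Q0=[] Q1=[] Q2=[P2,P3]
t=45-52: P2@Q2 runs 7, rem=0, completes. Q0=[] Q1=[] Q2=[P3]
t=52-56: P3@Q2 runs 4, rem=0, completes. Q0=[] Q1=[] Q2=[]

Answer: P1,P4,P5,P2,P3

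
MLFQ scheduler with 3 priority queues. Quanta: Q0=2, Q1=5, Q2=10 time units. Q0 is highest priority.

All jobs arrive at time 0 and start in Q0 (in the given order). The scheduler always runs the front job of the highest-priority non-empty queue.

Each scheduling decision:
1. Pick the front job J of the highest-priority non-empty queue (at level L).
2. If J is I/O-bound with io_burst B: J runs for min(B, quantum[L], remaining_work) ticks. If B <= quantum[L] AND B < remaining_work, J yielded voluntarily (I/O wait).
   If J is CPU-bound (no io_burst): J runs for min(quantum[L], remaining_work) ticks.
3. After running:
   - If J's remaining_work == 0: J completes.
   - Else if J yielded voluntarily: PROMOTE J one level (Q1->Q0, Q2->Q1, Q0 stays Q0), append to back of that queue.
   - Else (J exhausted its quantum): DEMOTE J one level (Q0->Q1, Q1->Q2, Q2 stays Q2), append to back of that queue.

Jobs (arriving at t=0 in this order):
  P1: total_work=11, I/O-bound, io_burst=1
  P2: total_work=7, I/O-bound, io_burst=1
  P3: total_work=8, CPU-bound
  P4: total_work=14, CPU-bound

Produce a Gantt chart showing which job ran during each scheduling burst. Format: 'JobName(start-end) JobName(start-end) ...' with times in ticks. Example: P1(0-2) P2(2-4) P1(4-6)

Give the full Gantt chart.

t=0-1: P1@Q0 runs 1, rem=10, I/O yield, promote→Q0. Q0=[P2,P3,P4,P1] Q1=[] Q2=[]
t=1-2: P2@Q0 runs 1, rem=6, I/O yield, promote→Q0. Q0=[P3,P4,P1,P2] Q1=[] Q2=[]
t=2-4: P3@Q0 runs 2, rem=6, quantum used, demote→Q1. Q0=[P4,P1,P2] Q1=[P3] Q2=[]
t=4-6: P4@Q0 runs 2, rem=12, quantum used, demote→Q1. Q0=[P1,P2] Q1=[P3,P4] Q2=[]
t=6-7: P1@Q0 runs 1, rem=9, I/O yield, promote→Q0. Q0=[P2,P1] Q1=[P3,P4] Q2=[]
t=7-8: P2@Q0 runs 1, rem=5, I/O yield, promote→Q0. Q0=[P1,P2] Q1=[P3,P4] Q2=[]
t=8-9: P1@Q0 runs 1, rem=8, I/O yield, promote→Q0. Q0=[P2,P1] Q1=[P3,P4] Q2=[]
t=9-10: P2@Q0 runs 1, rem=4, I/O yield, promote→Q0. Q0=[P1,P2] Q1=[P3,P4] Q2=[]
t=10-11: P1@Q0 runs 1, rem=7, I/O yield, promote→Q0. Q0=[P2,P1] Q1=[P3,P4] Q2=[]
t=11-12: P2@Q0 runs 1, rem=3, I/O yield, promote→Q0. Q0=[P1,P2] Q1=[P3,P4] Q2=[]
t=12-13: P1@Q0 runs 1, rem=6, I/O yield, promote→Q0. Q0=[P2,P1] Q1=[P3,P4] Q2=[]
t=13-14: P2@Q0 runs 1, rem=2, I/O yield, promote→Q0. Q0=[P1,P2] Q1=[P3,P4] Q2=[]
t=14-15: P1@Q0 runs 1, rem=5, I/O yield, promote→Q0. Q0=[P2,P1] Q1=[P3,P4] Q2=[]
t=15-16: P2@Q0 runs 1, rem=1, I/O yield, promote→Q0. Q0=[P1,P2] Q1=[P3,P4] Q2=[]
t=16-17: P1@Q0 runs 1, rem=4, I/O yield, promote→Q0. Q0=[P2,P1] Q1=[P3,P4] Q2=[]
t=17-18: P2@Q0 runs 1, rem=0, completes. Q0=[P1] Q1=[P3,P4] Q2=[]
t=18-19: P1@Q0 runs 1, rem=3, I/O yield, promote→Q0. Q0=[P1] Q1=[P3,P4] Q2=[]
t=19-20: P1@Q0 runs 1, rem=2, I/O yield, promote→Q0. Q0=[P1] Q1=[P3,P4] Q2=[]
t=20-21: P1@Q0 runs 1, rem=1, I/O yield, promote→Q0. Q0=[P1] Q1=[P3,P4] Q2=[]
t=21-22: P1@Q0 runs 1, rem=0, completes. Q0=[] Q1=[P3,P4] Q2=[]
t=22-27: P3@Q1 runs 5, rem=1, quantum used, demote→Q2. Q0=[] Q1=[P4] Q2=[P3]
t=27-32: P4@Q1 runs 5, rem=7, quantum used, demote→Q2. Q0=[] Q1=[] Q2=[P3,P4]
t=32-33: P3@Q2 runs 1, rem=0, completes. Q0=[] Q1=[] Q2=[P4]
t=33-40: P4@Q2 runs 7, rem=0, completes. Q0=[] Q1=[] Q2=[]

Answer: P1(0-1) P2(1-2) P3(2-4) P4(4-6) P1(6-7) P2(7-8) P1(8-9) P2(9-10) P1(10-11) P2(11-12) P1(12-13) P2(13-14) P1(14-15) P2(15-16) P1(16-17) P2(17-18) P1(18-19) P1(19-20) P1(20-21) P1(21-22) P3(22-27) P4(27-32) P3(32-33) P4(33-40)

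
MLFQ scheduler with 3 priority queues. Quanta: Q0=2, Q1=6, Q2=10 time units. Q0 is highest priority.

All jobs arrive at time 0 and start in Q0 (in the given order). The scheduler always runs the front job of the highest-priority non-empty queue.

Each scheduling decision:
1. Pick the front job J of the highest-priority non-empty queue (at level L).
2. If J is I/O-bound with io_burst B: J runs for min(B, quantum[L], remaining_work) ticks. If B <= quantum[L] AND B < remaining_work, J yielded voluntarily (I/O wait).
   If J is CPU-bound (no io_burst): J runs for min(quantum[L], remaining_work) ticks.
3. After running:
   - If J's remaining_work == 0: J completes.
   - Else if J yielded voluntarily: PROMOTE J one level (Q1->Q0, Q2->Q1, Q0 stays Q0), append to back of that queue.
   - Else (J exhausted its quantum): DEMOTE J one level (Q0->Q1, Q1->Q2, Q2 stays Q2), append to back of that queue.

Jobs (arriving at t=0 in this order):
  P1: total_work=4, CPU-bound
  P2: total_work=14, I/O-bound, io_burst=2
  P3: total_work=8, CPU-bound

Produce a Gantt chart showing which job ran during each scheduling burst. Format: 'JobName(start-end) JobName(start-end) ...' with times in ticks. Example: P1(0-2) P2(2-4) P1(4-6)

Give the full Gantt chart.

t=0-2: P1@Q0 runs 2, rem=2, quantum used, demote→Q1. Q0=[P2,P3] Q1=[P1] Q2=[]
t=2-4: P2@Q0 runs 2, rem=12, I/O yield, promote→Q0. Q0=[P3,P2] Q1=[P1] Q2=[]
t=4-6: P3@Q0 runs 2, rem=6, quantum used, demote→Q1. Q0=[P2] Q1=[P1,P3] Q2=[]
t=6-8: P2@Q0 runs 2, rem=10, I/O yield, promote→Q0. Q0=[P2] Q1=[P1,P3] Q2=[]
t=8-10: P2@Q0 runs 2, rem=8, I/O yield, promote→Q0. Q0=[P2] Q1=[P1,P3] Q2=[]
t=10-12: P2@Q0 runs 2, rem=6, I/O yield, promote→Q0. Q0=[P2] Q1=[P1,P3] Q2=[]
t=12-14: P2@Q0 runs 2, rem=4, I/O yield, promote→Q0. Q0=[P2] Q1=[P1,P3] Q2=[]
t=14-16: P2@Q0 runs 2, rem=2, I/O yield, promote→Q0. Q0=[P2] Q1=[P1,P3] Q2=[]
t=16-18: P2@Q0 runs 2, rem=0, completes. Q0=[] Q1=[P1,P3] Q2=[]
t=18-20: P1@Q1 runs 2, rem=0, completes. Q0=[] Q1=[P3] Q2=[]
t=20-26: P3@Q1 runs 6, rem=0, completes. Q0=[] Q1=[] Q2=[]

Answer: P1(0-2) P2(2-4) P3(4-6) P2(6-8) P2(8-10) P2(10-12) P2(12-14) P2(14-16) P2(16-18) P1(18-20) P3(20-26)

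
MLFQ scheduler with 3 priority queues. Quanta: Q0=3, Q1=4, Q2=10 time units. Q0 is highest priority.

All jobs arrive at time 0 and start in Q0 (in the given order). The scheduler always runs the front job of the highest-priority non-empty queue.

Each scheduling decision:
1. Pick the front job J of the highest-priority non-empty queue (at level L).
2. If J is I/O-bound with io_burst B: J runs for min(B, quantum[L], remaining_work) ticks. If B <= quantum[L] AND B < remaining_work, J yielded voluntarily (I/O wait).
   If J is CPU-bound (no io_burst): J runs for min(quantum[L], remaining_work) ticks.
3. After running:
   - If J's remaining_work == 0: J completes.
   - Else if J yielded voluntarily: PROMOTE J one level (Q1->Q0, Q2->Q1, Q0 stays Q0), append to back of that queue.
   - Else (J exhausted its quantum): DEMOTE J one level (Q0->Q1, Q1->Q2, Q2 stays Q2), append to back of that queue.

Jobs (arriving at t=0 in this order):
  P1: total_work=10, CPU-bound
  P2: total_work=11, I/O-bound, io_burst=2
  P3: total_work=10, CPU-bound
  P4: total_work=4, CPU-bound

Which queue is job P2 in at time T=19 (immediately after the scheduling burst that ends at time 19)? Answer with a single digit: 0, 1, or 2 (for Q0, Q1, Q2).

t=0-3: P1@Q0 runs 3, rem=7, quantum used, demote→Q1. Q0=[P2,P3,P4] Q1=[P1] Q2=[]
t=3-5: P2@Q0 runs 2, rem=9, I/O yield, promote→Q0. Q0=[P3,P4,P2] Q1=[P1] Q2=[]
t=5-8: P3@Q0 runs 3, rem=7, quantum used, demote→Q1. Q0=[P4,P2] Q1=[P1,P3] Q2=[]
t=8-11: P4@Q0 runs 3, rem=1, quantum used, demote→Q1. Q0=[P2] Q1=[P1,P3,P4] Q2=[]
t=11-13: P2@Q0 runs 2, rem=7, I/O yield, promote→Q0. Q0=[P2] Q1=[P1,P3,P4] Q2=[]
t=13-15: P2@Q0 runs 2, rem=5, I/O yield, promote→Q0. Q0=[P2] Q1=[P1,P3,P4] Q2=[]
t=15-17: P2@Q0 runs 2, rem=3, I/O yield, promote→Q0. Q0=[P2] Q1=[P1,P3,P4] Q2=[]
t=17-19: P2@Q0 runs 2, rem=1, I/O yield, promote→Q0. Q0=[P2] Q1=[P1,P3,P4] Q2=[]
t=19-20: P2@Q0 runs 1, rem=0, completes. Q0=[] Q1=[P1,P3,P4] Q2=[]
t=20-24: P1@Q1 runs 4, rem=3, quantum used, demote→Q2. Q0=[] Q1=[P3,P4] Q2=[P1]
t=24-28: P3@Q1 runs 4, rem=3, quantum used, demote→Q2. Q0=[] Q1=[P4] Q2=[P1,P3]
t=28-29: P4@Q1 runs 1, rem=0, completes. Q0=[] Q1=[] Q2=[P1,P3]
t=29-32: P1@Q2 runs 3, rem=0, completes. Q0=[] Q1=[] Q2=[P3]
t=32-35: P3@Q2 runs 3, rem=0, completes. Q0=[] Q1=[] Q2=[]

Answer: 0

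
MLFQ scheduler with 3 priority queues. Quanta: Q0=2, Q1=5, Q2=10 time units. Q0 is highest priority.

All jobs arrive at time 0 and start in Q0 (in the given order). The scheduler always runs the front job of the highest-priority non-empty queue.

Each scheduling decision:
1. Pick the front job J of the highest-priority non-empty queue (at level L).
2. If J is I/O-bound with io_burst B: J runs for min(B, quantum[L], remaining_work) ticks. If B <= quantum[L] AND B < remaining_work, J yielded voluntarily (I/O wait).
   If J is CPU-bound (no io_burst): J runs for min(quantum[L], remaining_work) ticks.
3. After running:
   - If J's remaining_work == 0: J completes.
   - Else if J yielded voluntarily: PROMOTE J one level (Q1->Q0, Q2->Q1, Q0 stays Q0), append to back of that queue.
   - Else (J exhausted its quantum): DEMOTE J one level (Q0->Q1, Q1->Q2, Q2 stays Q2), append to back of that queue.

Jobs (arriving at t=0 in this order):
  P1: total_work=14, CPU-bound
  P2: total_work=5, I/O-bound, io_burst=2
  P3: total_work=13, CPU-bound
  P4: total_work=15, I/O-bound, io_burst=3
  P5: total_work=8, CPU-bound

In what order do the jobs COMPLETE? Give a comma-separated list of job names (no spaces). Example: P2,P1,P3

Answer: P2,P4,P1,P3,P5

Derivation:
t=0-2: P1@Q0 runs 2, rem=12, quantum used, demote→Q1. Q0=[P2,P3,P4,P5] Q1=[P1] Q2=[]
t=2-4: P2@Q0 runs 2, rem=3, I/O yield, promote→Q0. Q0=[P3,P4,P5,P2] Q1=[P1] Q2=[]
t=4-6: P3@Q0 runs 2, rem=11, quantum used, demote→Q1. Q0=[P4,P5,P2] Q1=[P1,P3] Q2=[]
t=6-8: P4@Q0 runs 2, rem=13, quantum used, demote→Q1. Q0=[P5,P2] Q1=[P1,P3,P4] Q2=[]
t=8-10: P5@Q0 runs 2, rem=6, quantum used, demote→Q1. Q0=[P2] Q1=[P1,P3,P4,P5] Q2=[]
t=10-12: P2@Q0 runs 2, rem=1, I/O yield, promote→Q0. Q0=[P2] Q1=[P1,P3,P4,P5] Q2=[]
t=12-13: P2@Q0 runs 1, rem=0, completes. Q0=[] Q1=[P1,P3,P4,P5] Q2=[]
t=13-18: P1@Q1 runs 5, rem=7, quantum used, demote→Q2. Q0=[] Q1=[P3,P4,P5] Q2=[P1]
t=18-23: P3@Q1 runs 5, rem=6, quantum used, demote→Q2. Q0=[] Q1=[P4,P5] Q2=[P1,P3]
t=23-26: P4@Q1 runs 3, rem=10, I/O yield, promote→Q0. Q0=[P4] Q1=[P5] Q2=[P1,P3]
t=26-28: P4@Q0 runs 2, rem=8, quantum used, demote→Q1. Q0=[] Q1=[P5,P4] Q2=[P1,P3]
t=28-33: P5@Q1 runs 5, rem=1, quantum used, demote→Q2. Q0=[] Q1=[P4] Q2=[P1,P3,P5]
t=33-36: P4@Q1 runs 3, rem=5, I/O yield, promote→Q0. Q0=[P4] Q1=[] Q2=[P1,P3,P5]
t=36-38: P4@Q0 runs 2, rem=3, quantum used, demote→Q1. Q0=[] Q1=[P4] Q2=[P1,P3,P5]
t=38-41: P4@Q1 runs 3, rem=0, completes. Q0=[] Q1=[] Q2=[P1,P3,P5]
t=41-48: P1@Q2 runs 7, rem=0, completes. Q0=[] Q1=[] Q2=[P3,P5]
t=48-54: P3@Q2 runs 6, rem=0, completes. Q0=[] Q1=[] Q2=[P5]
t=54-55: P5@Q2 runs 1, rem=0, completes. Q0=[] Q1=[] Q2=[]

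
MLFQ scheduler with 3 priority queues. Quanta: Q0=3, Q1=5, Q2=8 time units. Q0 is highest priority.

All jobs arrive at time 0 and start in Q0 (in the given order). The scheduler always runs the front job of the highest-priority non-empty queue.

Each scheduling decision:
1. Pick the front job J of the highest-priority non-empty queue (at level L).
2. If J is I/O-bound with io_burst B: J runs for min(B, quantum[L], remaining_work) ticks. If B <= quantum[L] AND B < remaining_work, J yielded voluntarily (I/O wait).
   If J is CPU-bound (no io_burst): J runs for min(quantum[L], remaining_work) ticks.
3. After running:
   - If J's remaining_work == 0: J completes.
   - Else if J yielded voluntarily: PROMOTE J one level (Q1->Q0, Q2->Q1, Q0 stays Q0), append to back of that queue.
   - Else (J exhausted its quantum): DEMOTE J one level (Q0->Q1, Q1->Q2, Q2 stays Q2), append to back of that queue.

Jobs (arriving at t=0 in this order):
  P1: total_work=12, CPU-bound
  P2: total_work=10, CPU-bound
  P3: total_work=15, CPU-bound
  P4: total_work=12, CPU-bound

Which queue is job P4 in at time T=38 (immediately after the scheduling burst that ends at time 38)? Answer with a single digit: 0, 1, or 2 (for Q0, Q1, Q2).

t=0-3: P1@Q0 runs 3, rem=9, quantum used, demote→Q1. Q0=[P2,P3,P4] Q1=[P1] Q2=[]
t=3-6: P2@Q0 runs 3, rem=7, quantum used, demote→Q1. Q0=[P3,P4] Q1=[P1,P2] Q2=[]
t=6-9: P3@Q0 runs 3, rem=12, quantum used, demote→Q1. Q0=[P4] Q1=[P1,P2,P3] Q2=[]
t=9-12: P4@Q0 runs 3, rem=9, quantum used, demote→Q1. Q0=[] Q1=[P1,P2,P3,P4] Q2=[]
t=12-17: P1@Q1 runs 5, rem=4, quantum used, demote→Q2. Q0=[] Q1=[P2,P3,P4] Q2=[P1]
t=17-22: P2@Q1 runs 5, rem=2, quantum used, demote→Q2. Q0=[] Q1=[P3,P4] Q2=[P1,P2]
t=22-27: P3@Q1 runs 5, rem=7, quantum used, demote→Q2. Q0=[] Q1=[P4] Q2=[P1,P2,P3]
t=27-32: P4@Q1 runs 5, rem=4, quantum used, demote→Q2. Q0=[] Q1=[] Q2=[P1,P2,P3,P4]
t=32-36: P1@Q2 runs 4, rem=0, completes. Q0=[] Q1=[] Q2=[P2,P3,P4]
t=36-38: P2@Q2 runs 2, rem=0, completes. Q0=[] Q1=[] Q2=[P3,P4]
t=38-45: P3@Q2 runs 7, rem=0, completes. Q0=[] Q1=[] Q2=[P4]
t=45-49: P4@Q2 runs 4, rem=0, completes. Q0=[] Q1=[] Q2=[]

Answer: 2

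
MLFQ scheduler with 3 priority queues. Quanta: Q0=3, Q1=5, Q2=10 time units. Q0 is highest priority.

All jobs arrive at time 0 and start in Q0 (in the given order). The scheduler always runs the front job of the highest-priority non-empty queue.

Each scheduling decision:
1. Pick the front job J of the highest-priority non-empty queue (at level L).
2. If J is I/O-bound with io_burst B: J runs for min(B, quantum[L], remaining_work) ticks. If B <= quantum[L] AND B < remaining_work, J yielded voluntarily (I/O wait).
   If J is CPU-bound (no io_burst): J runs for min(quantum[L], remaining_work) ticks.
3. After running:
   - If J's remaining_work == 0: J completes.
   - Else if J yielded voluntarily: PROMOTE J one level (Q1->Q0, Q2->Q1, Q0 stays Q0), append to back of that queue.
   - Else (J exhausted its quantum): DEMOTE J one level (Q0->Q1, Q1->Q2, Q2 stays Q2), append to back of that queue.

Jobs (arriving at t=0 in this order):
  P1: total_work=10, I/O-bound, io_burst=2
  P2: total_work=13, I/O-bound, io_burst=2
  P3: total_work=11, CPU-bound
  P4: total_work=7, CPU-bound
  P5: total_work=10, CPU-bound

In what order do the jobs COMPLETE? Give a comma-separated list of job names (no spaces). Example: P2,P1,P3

Answer: P1,P2,P4,P3,P5

Derivation:
t=0-2: P1@Q0 runs 2, rem=8, I/O yield, promote→Q0. Q0=[P2,P3,P4,P5,P1] Q1=[] Q2=[]
t=2-4: P2@Q0 runs 2, rem=11, I/O yield, promote→Q0. Q0=[P3,P4,P5,P1,P2] Q1=[] Q2=[]
t=4-7: P3@Q0 runs 3, rem=8, quantum used, demote→Q1. Q0=[P4,P5,P1,P2] Q1=[P3] Q2=[]
t=7-10: P4@Q0 runs 3, rem=4, quantum used, demote→Q1. Q0=[P5,P1,P2] Q1=[P3,P4] Q2=[]
t=10-13: P5@Q0 runs 3, rem=7, quantum used, demote→Q1. Q0=[P1,P2] Q1=[P3,P4,P5] Q2=[]
t=13-15: P1@Q0 runs 2, rem=6, I/O yield, promote→Q0. Q0=[P2,P1] Q1=[P3,P4,P5] Q2=[]
t=15-17: P2@Q0 runs 2, rem=9, I/O yield, promote→Q0. Q0=[P1,P2] Q1=[P3,P4,P5] Q2=[]
t=17-19: P1@Q0 runs 2, rem=4, I/O yield, promote→Q0. Q0=[P2,P1] Q1=[P3,P4,P5] Q2=[]
t=19-21: P2@Q0 runs 2, rem=7, I/O yield, promote→Q0. Q0=[P1,P2] Q1=[P3,P4,P5] Q2=[]
t=21-23: P1@Q0 runs 2, rem=2, I/O yield, promote→Q0. Q0=[P2,P1] Q1=[P3,P4,P5] Q2=[]
t=23-25: P2@Q0 runs 2, rem=5, I/O yield, promote→Q0. Q0=[P1,P2] Q1=[P3,P4,P5] Q2=[]
t=25-27: P1@Q0 runs 2, rem=0, completes. Q0=[P2] Q1=[P3,P4,P5] Q2=[]
t=27-29: P2@Q0 runs 2, rem=3, I/O yield, promote→Q0. Q0=[P2] Q1=[P3,P4,P5] Q2=[]
t=29-31: P2@Q0 runs 2, rem=1, I/O yield, promote→Q0. Q0=[P2] Q1=[P3,P4,P5] Q2=[]
t=31-32: P2@Q0 runs 1, rem=0, completes. Q0=[] Q1=[P3,P4,P5] Q2=[]
t=32-37: P3@Q1 runs 5, rem=3, quantum used, demote→Q2. Q0=[] Q1=[P4,P5] Q2=[P3]
t=37-41: P4@Q1 runs 4, rem=0, completes. Q0=[] Q1=[P5] Q2=[P3]
t=41-46: P5@Q1 runs 5, rem=2, quantum used, demote→Q2. Q0=[] Q1=[] Q2=[P3,P5]
t=46-49: P3@Q2 runs 3, rem=0, completes. Q0=[] Q1=[] Q2=[P5]
t=49-51: P5@Q2 runs 2, rem=0, completes. Q0=[] Q1=[] Q2=[]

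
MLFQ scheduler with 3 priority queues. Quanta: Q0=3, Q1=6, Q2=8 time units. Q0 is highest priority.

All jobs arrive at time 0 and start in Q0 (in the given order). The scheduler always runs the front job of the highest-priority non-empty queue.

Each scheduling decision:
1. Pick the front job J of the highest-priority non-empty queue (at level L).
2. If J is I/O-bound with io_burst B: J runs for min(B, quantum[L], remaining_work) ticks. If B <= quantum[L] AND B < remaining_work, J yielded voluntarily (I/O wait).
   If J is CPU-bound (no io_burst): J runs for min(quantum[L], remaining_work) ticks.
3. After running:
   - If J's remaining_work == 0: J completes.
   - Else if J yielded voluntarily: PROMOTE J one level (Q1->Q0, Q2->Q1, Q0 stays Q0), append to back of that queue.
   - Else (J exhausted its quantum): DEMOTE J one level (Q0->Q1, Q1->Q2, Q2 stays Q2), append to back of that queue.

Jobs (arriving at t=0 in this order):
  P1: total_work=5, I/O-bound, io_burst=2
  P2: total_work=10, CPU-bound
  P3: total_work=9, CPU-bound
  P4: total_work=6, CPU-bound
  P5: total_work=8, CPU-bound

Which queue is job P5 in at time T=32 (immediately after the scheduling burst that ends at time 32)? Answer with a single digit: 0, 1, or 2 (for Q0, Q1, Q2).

Answer: 1

Derivation:
t=0-2: P1@Q0 runs 2, rem=3, I/O yield, promote→Q0. Q0=[P2,P3,P4,P5,P1] Q1=[] Q2=[]
t=2-5: P2@Q0 runs 3, rem=7, quantum used, demote→Q1. Q0=[P3,P4,P5,P1] Q1=[P2] Q2=[]
t=5-8: P3@Q0 runs 3, rem=6, quantum used, demote→Q1. Q0=[P4,P5,P1] Q1=[P2,P3] Q2=[]
t=8-11: P4@Q0 runs 3, rem=3, quantum used, demote→Q1. Q0=[P5,P1] Q1=[P2,P3,P4] Q2=[]
t=11-14: P5@Q0 runs 3, rem=5, quantum used, demote→Q1. Q0=[P1] Q1=[P2,P3,P4,P5] Q2=[]
t=14-16: P1@Q0 runs 2, rem=1, I/O yield, promote→Q0. Q0=[P1] Q1=[P2,P3,P4,P5] Q2=[]
t=16-17: P1@Q0 runs 1, rem=0, completes. Q0=[] Q1=[P2,P3,P4,P5] Q2=[]
t=17-23: P2@Q1 runs 6, rem=1, quantum used, demote→Q2. Q0=[] Q1=[P3,P4,P5] Q2=[P2]
t=23-29: P3@Q1 runs 6, rem=0, completes. Q0=[] Q1=[P4,P5] Q2=[P2]
t=29-32: P4@Q1 runs 3, rem=0, completes. Q0=[] Q1=[P5] Q2=[P2]
t=32-37: P5@Q1 runs 5, rem=0, completes. Q0=[] Q1=[] Q2=[P2]
t=37-38: P2@Q2 runs 1, rem=0, completes. Q0=[] Q1=[] Q2=[]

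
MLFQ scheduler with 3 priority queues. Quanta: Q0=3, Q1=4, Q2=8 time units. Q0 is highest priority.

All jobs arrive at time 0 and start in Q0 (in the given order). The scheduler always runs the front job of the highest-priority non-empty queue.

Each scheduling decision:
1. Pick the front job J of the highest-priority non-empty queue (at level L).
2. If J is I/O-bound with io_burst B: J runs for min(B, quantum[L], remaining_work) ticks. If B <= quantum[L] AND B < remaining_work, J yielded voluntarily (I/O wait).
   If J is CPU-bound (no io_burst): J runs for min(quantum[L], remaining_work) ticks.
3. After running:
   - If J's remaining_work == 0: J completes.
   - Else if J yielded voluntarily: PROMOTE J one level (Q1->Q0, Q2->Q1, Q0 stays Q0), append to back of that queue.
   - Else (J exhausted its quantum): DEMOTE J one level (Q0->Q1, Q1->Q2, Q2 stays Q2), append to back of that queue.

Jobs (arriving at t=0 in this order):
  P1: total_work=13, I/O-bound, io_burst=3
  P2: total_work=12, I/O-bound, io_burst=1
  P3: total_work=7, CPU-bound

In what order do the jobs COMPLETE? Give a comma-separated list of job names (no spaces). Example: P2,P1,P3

t=0-3: P1@Q0 runs 3, rem=10, I/O yield, promote→Q0. Q0=[P2,P3,P1] Q1=[] Q2=[]
t=3-4: P2@Q0 runs 1, rem=11, I/O yield, promote→Q0. Q0=[P3,P1,P2] Q1=[] Q2=[]
t=4-7: P3@Q0 runs 3, rem=4, quantum used, demote→Q1. Q0=[P1,P2] Q1=[P3] Q2=[]
t=7-10: P1@Q0 runs 3, rem=7, I/O yield, promote→Q0. Q0=[P2,P1] Q1=[P3] Q2=[]
t=10-11: P2@Q0 runs 1, rem=10, I/O yield, promote→Q0. Q0=[P1,P2] Q1=[P3] Q2=[]
t=11-14: P1@Q0 runs 3, rem=4, I/O yield, promote→Q0. Q0=[P2,P1] Q1=[P3] Q2=[]
t=14-15: P2@Q0 runs 1, rem=9, I/O yield, promote→Q0. Q0=[P1,P2] Q1=[P3] Q2=[]
t=15-18: P1@Q0 runs 3, rem=1, I/O yield, promote→Q0. Q0=[P2,P1] Q1=[P3] Q2=[]
t=18-19: P2@Q0 runs 1, rem=8, I/O yield, promote→Q0. Q0=[P1,P2] Q1=[P3] Q2=[]
t=19-20: P1@Q0 runs 1, rem=0, completes. Q0=[P2] Q1=[P3] Q2=[]
t=20-21: P2@Q0 runs 1, rem=7, I/O yield, promote→Q0. Q0=[P2] Q1=[P3] Q2=[]
t=21-22: P2@Q0 runs 1, rem=6, I/O yield, promote→Q0. Q0=[P2] Q1=[P3] Q2=[]
t=22-23: P2@Q0 runs 1, rem=5, I/O yield, promote→Q0. Q0=[P2] Q1=[P3] Q2=[]
t=23-24: P2@Q0 runs 1, rem=4, I/O yield, promote→Q0. Q0=[P2] Q1=[P3] Q2=[]
t=24-25: P2@Q0 runs 1, rem=3, I/O yield, promote→Q0. Q0=[P2] Q1=[P3] Q2=[]
t=25-26: P2@Q0 runs 1, rem=2, I/O yield, promote→Q0. Q0=[P2] Q1=[P3] Q2=[]
t=26-27: P2@Q0 runs 1, rem=1, I/O yield, promote→Q0. Q0=[P2] Q1=[P3] Q2=[]
t=27-28: P2@Q0 runs 1, rem=0, completes. Q0=[] Q1=[P3] Q2=[]
t=28-32: P3@Q1 runs 4, rem=0, completes. Q0=[] Q1=[] Q2=[]

Answer: P1,P2,P3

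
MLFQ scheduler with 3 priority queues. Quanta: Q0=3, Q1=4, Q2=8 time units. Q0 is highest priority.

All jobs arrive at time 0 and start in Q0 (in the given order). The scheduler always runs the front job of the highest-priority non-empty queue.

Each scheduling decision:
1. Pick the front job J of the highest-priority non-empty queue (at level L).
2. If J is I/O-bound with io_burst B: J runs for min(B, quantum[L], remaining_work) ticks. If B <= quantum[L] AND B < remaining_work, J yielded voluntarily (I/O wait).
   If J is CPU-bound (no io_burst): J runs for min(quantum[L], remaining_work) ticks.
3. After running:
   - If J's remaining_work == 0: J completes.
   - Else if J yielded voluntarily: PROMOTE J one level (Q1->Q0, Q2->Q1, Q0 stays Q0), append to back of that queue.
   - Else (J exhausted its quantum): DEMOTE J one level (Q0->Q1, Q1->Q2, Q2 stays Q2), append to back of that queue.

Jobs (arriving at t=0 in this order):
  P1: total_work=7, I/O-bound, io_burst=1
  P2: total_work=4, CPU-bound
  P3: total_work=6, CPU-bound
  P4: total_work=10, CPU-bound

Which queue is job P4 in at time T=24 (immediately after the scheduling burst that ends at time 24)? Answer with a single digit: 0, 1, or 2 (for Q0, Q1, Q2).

Answer: 2

Derivation:
t=0-1: P1@Q0 runs 1, rem=6, I/O yield, promote→Q0. Q0=[P2,P3,P4,P1] Q1=[] Q2=[]
t=1-4: P2@Q0 runs 3, rem=1, quantum used, demote→Q1. Q0=[P3,P4,P1] Q1=[P2] Q2=[]
t=4-7: P3@Q0 runs 3, rem=3, quantum used, demote→Q1. Q0=[P4,P1] Q1=[P2,P3] Q2=[]
t=7-10: P4@Q0 runs 3, rem=7, quantum used, demote→Q1. Q0=[P1] Q1=[P2,P3,P4] Q2=[]
t=10-11: P1@Q0 runs 1, rem=5, I/O yield, promote→Q0. Q0=[P1] Q1=[P2,P3,P4] Q2=[]
t=11-12: P1@Q0 runs 1, rem=4, I/O yield, promote→Q0. Q0=[P1] Q1=[P2,P3,P4] Q2=[]
t=12-13: P1@Q0 runs 1, rem=3, I/O yield, promote→Q0. Q0=[P1] Q1=[P2,P3,P4] Q2=[]
t=13-14: P1@Q0 runs 1, rem=2, I/O yield, promote→Q0. Q0=[P1] Q1=[P2,P3,P4] Q2=[]
t=14-15: P1@Q0 runs 1, rem=1, I/O yield, promote→Q0. Q0=[P1] Q1=[P2,P3,P4] Q2=[]
t=15-16: P1@Q0 runs 1, rem=0, completes. Q0=[] Q1=[P2,P3,P4] Q2=[]
t=16-17: P2@Q1 runs 1, rem=0, completes. Q0=[] Q1=[P3,P4] Q2=[]
t=17-20: P3@Q1 runs 3, rem=0, completes. Q0=[] Q1=[P4] Q2=[]
t=20-24: P4@Q1 runs 4, rem=3, quantum used, demote→Q2. Q0=[] Q1=[] Q2=[P4]
t=24-27: P4@Q2 runs 3, rem=0, completes. Q0=[] Q1=[] Q2=[]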